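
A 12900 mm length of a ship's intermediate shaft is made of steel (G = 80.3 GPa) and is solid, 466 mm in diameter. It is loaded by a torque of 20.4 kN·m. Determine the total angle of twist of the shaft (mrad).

0.708 mrad

J = πd⁴/32 = π(0.466)⁴/32 = 4.630×10^-3 m⁴.
θ = T·L/(G·J) = 20400 × 12.9 / (80.3×10⁹ × 4.630×10^-3) = 7.079×10^-4 rad.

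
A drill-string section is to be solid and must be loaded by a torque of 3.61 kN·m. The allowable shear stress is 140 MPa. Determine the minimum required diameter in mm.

For a solid shaft τ_max = 16T/(πd³), so d = (16T/(π τ_allow))^(1/3) = (16·3610/(π·1.40×10^8))^(1/3) = 0.05083 m.

50.8 mm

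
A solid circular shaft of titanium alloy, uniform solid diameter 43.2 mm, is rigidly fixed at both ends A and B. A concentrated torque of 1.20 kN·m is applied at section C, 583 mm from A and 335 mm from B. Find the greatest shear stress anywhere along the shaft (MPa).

With uniform GJ and both ends fixed, compatibility θ_AC = θ_CB gives T_A·a = T_B·b, together with T_A + T_B = T₀.
T_A = T₀·b/(a+b) = 1200·335/918.0 = 437.9 N·m; T_B = 762.1 N·m.
τ in each portion: τ_AC = 2.77×10^7 Pa, τ_CB = 4.81×10^7 Pa; maximum is in CB.
τ_max = T_CB·r/J = 762.1·0.0216/3.42×10^-7 = 4.814×10^7 Pa.

48.1 MPa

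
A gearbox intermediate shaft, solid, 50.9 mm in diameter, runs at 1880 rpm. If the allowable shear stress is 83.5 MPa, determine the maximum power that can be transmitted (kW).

426 kW

J = πd⁴/32 = π(0.0509)⁴/32 = 6.590×10^-7 m⁴.
T_max = τ_allow·J/r = 8.35×10^7 × 6.590×10^-7 / 0.0255 = 2162 N·m.
ω = 2π·1880/60 = 196.9 rad/s, so P_max = T_max·ω = 4.257×10^5 W.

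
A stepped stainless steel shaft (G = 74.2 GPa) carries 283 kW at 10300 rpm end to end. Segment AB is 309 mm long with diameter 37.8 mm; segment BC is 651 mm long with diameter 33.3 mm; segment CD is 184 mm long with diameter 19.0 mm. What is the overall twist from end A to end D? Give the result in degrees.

ω = 2π·10300/60 = 1079 rad/s, so T = P/ω = 283×10³ / 1079 = 262.4 N·m.
J_AB = π(0.0378)⁴/32 = 2.00×10^-7 m⁴; J_BC = π(0.0333)⁴/32 = 1.21×10^-7 m⁴; J_CD = π(0.0190)⁴/32 = 1.28×10^-8 m⁴.
θ = (T/G)·Σ L_i/J_i = (262.4/74.2×10⁹)·(0.309/2.00×10^-7 + 0.651/1.21×10^-7 + 0.184/1.28×10^-8) = 0.07537 rad.

4.32°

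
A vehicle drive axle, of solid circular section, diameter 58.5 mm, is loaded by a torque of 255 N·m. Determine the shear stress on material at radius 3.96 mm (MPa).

J = πd⁴/32 = π(0.0585)⁴/32 = 1.150×10^-6 m⁴.
Shear stress varies linearly with radius: τ = T·r/J = 255.0 × 0.00396 / 1.150×10^-6 = 8.782×10^5 Pa.

0.878 MPa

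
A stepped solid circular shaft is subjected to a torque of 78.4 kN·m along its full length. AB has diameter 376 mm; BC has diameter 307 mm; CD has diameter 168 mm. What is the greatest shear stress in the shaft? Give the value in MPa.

Under the same torque, τ_max = 16T/(πd³) is largest where d is smallest — segment CD (d = 168 mm).
τ_max = 16·78400/(π·(0.168)³) = 8.421×10^7 Pa.

84.2 MPa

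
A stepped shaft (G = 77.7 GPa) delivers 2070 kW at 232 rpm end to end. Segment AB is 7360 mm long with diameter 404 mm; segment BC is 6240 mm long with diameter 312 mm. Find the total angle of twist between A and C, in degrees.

0.598°

ω = 2π·232/60 = 24.29 rad/s, so T = P/ω = 2070×10³ / 24.29 = 85200 N·m.
J_AB = π(0.404)⁴/32 = 2.62×10^-3 m⁴; J_BC = π(0.312)⁴/32 = 9.30×10^-4 m⁴.
θ = (T/G)·Σ L_i/J_i = (85200/77.7×10⁹)·(7.36/2.62×10^-3 + 6.24/9.30×10^-4) = 0.01044 rad.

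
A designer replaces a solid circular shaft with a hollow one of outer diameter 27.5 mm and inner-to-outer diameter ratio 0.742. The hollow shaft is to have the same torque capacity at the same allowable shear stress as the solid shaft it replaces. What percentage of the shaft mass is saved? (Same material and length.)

42.8 %

Equal τ_max and T ⇒ the solid shaft needs d_s³ = d_o³(1−k⁴), so d_s = 27.5·(1−0.742⁴)^(1/3) = 24.38 mm.
Area ratio A_h/A_s = d_o²(1−k²)/d_s² = (1−k²)/(1−k⁴)^(2/3) = 0.5718.
Mass saving = 1 − 0.5718 = 42.8 %.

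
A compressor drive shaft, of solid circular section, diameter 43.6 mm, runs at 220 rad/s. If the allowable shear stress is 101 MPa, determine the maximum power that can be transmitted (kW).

J = πd⁴/32 = π(0.0436)⁴/32 = 3.548×10^-7 m⁴.
T_max = τ_allow·J/r = 1.01×10^8 × 3.548×10^-7 / 0.0218 = 1644 N·m.
ω = 220 rad/s, so P_max = T_max·ω = 3.616×10^5 W.

362 kW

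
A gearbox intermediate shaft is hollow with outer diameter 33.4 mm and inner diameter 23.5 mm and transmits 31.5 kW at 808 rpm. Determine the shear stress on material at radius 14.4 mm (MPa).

ω = 2π·808/60 = 84.61 rad/s, so T = P/ω = 31.5×10³ / 84.61 = 372.3 N·m.
J = π(d_o⁴ − d_i⁴)/32 = π(0.0334⁴ − 0.0235⁴)/32 = 9.223×10^-8 m⁴.
Shear stress varies linearly with radius: τ = T·r/J = 372.3 × 0.0144 / 9.223×10^-8 = 5.812×10^7 Pa.

58.1 MPa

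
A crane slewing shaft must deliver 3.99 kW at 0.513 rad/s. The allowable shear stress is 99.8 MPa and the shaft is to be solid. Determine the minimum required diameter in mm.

73.5 mm

ω = 0.513 rad/s, so T = P/ω = 3.99×10³ / 0.5130 = 7778 N·m.
For a solid shaft τ_max = 16T/(πd³), so d = (16T/(π τ_allow))^(1/3) = (16·7778/(π·9.98×10^7))^(1/3) = 0.07349 m.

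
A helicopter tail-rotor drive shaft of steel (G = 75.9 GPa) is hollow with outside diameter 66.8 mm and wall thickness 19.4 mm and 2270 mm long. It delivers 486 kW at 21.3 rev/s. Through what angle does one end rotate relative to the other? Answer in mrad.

57.3 mrad

ω = 2π·21.3 = 133.8 rad/s, so T = P/ω = 486×10³ / 133.8 = 3631 N·m.
J = π(d_o⁴ − d_i⁴)/32 = π(0.0668⁴ − 0.0280⁴)/32 = 1.894×10^-6 m⁴.
θ = T·L/(G·J) = 3631 × 2.27 / (75.9×10⁹ × 1.894×10^-6) = 0.05733 rad.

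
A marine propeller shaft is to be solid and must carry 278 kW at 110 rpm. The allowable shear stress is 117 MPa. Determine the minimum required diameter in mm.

102 mm

ω = 2π·110/60 = 11.52 rad/s, so T = P/ω = 278×10³ / 11.52 = 24130 N·m.
For a solid shaft τ_max = 16T/(πd³), so d = (16T/(π τ_allow))^(1/3) = (16·24130/(π·1.17×10^8))^(1/3) = 0.1017 m.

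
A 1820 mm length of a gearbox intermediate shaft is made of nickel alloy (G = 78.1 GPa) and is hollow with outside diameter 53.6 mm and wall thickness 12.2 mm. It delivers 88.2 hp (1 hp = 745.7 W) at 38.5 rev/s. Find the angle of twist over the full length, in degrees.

0.491°

ω = 2π·38.5 = 241.9 rad/s, so T = P/ω = 88.2×745.7 / 241.9 = 271.9 N·m.
J = π(d_o⁴ − d_i⁴)/32 = π(0.0536⁴ − 0.0292⁴)/32 = 7.390×10^-7 m⁴.
θ = T·L/(G·J) = 271.9 × 1.82 / (78.1×10⁹ × 7.390×10^-7) = 8.574×10^-3 rad.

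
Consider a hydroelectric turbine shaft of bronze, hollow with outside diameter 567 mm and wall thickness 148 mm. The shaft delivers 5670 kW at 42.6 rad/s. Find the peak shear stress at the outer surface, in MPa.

3.92 MPa

ω = 42.6 rad/s, so T = P/ω = 5670×10³ / 42.60 = 133100 N·m.
J = π(d_o⁴ − d_i⁴)/32 = π(0.567⁴ − 0.271⁴)/32 = 9.617×10^-3 m⁴.
τ_max = T·r/J = 133100 × 0.283 / 9.617×10^-3 = 3.923×10^6 Pa.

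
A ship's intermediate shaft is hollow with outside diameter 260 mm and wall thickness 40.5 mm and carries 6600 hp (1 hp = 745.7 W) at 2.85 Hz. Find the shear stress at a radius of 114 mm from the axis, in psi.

13100 psi

ω = 2π·2.85 = 17.91 rad/s, so T = P/ω = 6600×745.7 / 17.91 = 274800 N·m.
J = π(d_o⁴ − d_i⁴)/32 = π(0.260⁴ − 0.179⁴)/32 = 3.478×10^-4 m⁴.
Shear stress varies linearly with radius: τ = T·r/J = 274800 × 0.114 / 3.478×10^-4 = 9.007×10^7 Pa.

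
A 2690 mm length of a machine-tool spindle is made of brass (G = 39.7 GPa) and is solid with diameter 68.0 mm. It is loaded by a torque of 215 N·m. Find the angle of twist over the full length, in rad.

0.00694 rad

J = πd⁴/32 = π(0.0680)⁴/32 = 2.099×10^-6 m⁴.
θ = T·L/(G·J) = 215.0 × 2.69 / (39.7×10⁹ × 2.099×10^-6) = 6.940×10^-3 rad.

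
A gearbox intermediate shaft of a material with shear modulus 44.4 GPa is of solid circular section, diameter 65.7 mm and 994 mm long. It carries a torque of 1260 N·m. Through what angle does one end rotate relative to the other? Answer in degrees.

J = πd⁴/32 = π(0.0657)⁴/32 = 1.829×10^-6 m⁴.
θ = T·L/(G·J) = 1260 × 0.994 / (44.4×10⁹ × 1.829×10^-6) = 0.01542 rad.

0.884°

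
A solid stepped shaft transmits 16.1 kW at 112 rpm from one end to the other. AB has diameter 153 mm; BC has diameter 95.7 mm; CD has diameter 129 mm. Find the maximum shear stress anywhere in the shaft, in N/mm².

7.98 N/mm²

ω = 2π·112/60 = 11.73 rad/s, so T = P/ω = 16.1×10³ / 11.73 = 1373 N·m.
Under the same torque, τ_max = 16T/(πd³) is largest where d is smallest — segment BC (d = 95.7 mm).
τ_max = 16·1373/(π·(0.0957)³) = 7.977×10^6 Pa.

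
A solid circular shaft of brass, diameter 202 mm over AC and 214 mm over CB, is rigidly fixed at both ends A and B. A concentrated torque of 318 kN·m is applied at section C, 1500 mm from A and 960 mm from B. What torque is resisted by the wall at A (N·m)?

Compatibility: T_A·a/J_AC = T_B·b/J_CB with T_A + T_B = T₀.
J_AC = 1.63×10^-4 m⁴, J_CB = 2.06×10^-4 m⁴, so T_A = T₀·(J_AC/a)/((J_AC/a)+(J_CB/b)) = 107100 N·m, T_B = 210900 N·m.

107000 N·m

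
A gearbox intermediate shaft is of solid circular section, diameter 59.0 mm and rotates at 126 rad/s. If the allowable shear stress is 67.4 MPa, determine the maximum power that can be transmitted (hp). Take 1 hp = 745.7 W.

459 hp

J = πd⁴/32 = π(0.0590)⁴/32 = 1.190×10^-6 m⁴.
T_max = τ_allow·J/r = 6.74×10^7 × 1.190×10^-6 / 0.0295 = 2718 N·m.
ω = 126 rad/s, so P_max = T_max·ω = 3.425×10^5 W.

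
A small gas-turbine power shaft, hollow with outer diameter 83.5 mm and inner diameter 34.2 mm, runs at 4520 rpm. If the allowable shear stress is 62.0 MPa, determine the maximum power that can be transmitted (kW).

3260 kW

J = π(d_o⁴ − d_i⁴)/32 = π(0.0835⁴ − 0.0342⁴)/32 = 4.638×10^-6 m⁴.
T_max = τ_allow·J/r = 6.20×10^7 × 4.638×10^-6 / 0.0418 = 6888 N·m.
ω = 2π·4520/60 = 473.3 rad/s, so P_max = T_max·ω = 3.260×10^6 W.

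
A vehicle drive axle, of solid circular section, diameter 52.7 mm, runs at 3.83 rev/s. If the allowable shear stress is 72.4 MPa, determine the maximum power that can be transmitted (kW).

50.1 kW

J = πd⁴/32 = π(0.0527)⁴/32 = 7.573×10^-7 m⁴.
T_max = τ_allow·J/r = 7.24×10^7 × 7.573×10^-7 / 0.0264 = 2081 N·m.
ω = 2π·3.83 = 24.06 rad/s, so P_max = T_max·ω = 5.007×10^4 W.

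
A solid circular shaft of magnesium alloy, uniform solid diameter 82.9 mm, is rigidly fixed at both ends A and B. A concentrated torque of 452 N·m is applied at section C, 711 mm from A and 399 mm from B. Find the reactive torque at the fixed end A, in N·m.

With uniform GJ and both ends fixed, compatibility θ_AC = θ_CB gives T_A·a = T_B·b, together with T_A + T_B = T₀.
T_A = T₀·b/(a+b) = 452.0·399/1110 = 162.5 N·m; T_B = 289.5 N·m.

162 N·m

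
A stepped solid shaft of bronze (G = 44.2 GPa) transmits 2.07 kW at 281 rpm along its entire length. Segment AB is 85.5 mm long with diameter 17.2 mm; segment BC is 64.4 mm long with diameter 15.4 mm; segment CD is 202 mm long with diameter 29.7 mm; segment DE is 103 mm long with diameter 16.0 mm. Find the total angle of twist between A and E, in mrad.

ω = 2π·281/60 = 29.43 rad/s, so T = P/ω = 2.07×10³ / 29.43 = 70.35 N·m.
J_AB = π(0.0172)⁴/32 = 8.59×10^-9 m⁴; J_BC = π(0.0154)⁴/32 = 5.52×10^-9 m⁴; J_CD = π(0.0297)⁴/32 = 7.64×10^-8 m⁴; J_DE = π(0.0160)⁴/32 = 6.43×10^-9 m⁴.
θ = (T/G)·Σ L_i/J_i = (70.35/44.2×10⁹)·(0.0855/8.59×10^-9 + 0.0644/5.52×10^-9 + 0.202/7.64×10^-8 + 0.103/6.43×10^-9) = 0.06409 rad.

64.1 mrad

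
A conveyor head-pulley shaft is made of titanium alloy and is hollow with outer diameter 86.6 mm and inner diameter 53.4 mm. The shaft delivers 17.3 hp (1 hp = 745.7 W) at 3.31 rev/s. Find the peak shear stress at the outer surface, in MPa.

ω = 2π·3.31 = 20.80 rad/s, so T = P/ω = 17.3×745.7 / 20.80 = 620.3 N·m.
J = π(d_o⁴ − d_i⁴)/32 = π(0.0866⁴ − 0.0534⁴)/32 = 4.723×10^-6 m⁴.
τ_max = T·r/J = 620.3 × 0.0433 / 4.723×10^-6 = 5.686×10^6 Pa.

5.69 MPa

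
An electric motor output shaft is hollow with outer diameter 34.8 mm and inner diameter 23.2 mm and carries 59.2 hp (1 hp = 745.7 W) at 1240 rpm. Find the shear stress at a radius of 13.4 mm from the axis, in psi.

5720 psi

ω = 2π·1240/60 = 129.9 rad/s, so T = P/ω = 59.2×745.7 / 129.9 = 340.0 N·m.
J = π(d_o⁴ − d_i⁴)/32 = π(0.0348⁴ − 0.0232⁴)/32 = 1.155×10^-7 m⁴.
Shear stress varies linearly with radius: τ = T·r/J = 340.0 × 0.0134 / 1.155×10^-7 = 3.943×10^7 Pa.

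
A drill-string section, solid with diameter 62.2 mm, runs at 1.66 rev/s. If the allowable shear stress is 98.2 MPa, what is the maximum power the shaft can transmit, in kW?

J = πd⁴/32 = π(0.0622)⁴/32 = 1.469×10^-6 m⁴.
T_max = τ_allow·J/r = 9.82×10^7 × 1.469×10^-6 / 0.0311 = 4640 N·m.
ω = 2π·1.66 = 10.43 rad/s, so P_max = T_max·ω = 4.839×10^4 W.

48.4 kW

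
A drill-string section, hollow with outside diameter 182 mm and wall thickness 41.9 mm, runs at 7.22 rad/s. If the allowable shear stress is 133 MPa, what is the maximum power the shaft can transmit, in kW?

J = π(d_o⁴ − d_i⁴)/32 = π(0.182⁴ − 0.0982⁴)/32 = 9.859×10^-5 m⁴.
T_max = τ_allow·J/r = 1.33×10^8 × 9.859×10^-5 / 0.0910 = 144100 N·m.
ω = 7.22 rad/s, so P_max = T_max·ω = 1.040×10^6 W.

1040 kW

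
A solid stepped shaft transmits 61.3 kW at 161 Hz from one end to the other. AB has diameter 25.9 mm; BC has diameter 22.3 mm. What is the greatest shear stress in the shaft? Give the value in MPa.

27.8 MPa

ω = 2π·161 = 1012 rad/s, so T = P/ω = 61.3×10³ / 1012 = 60.60 N·m.
Under the same torque, τ_max = 16T/(πd³) is largest where d is smallest — segment BC (d = 22.3 mm).
τ_max = 16·60.60/(π·(0.0223)³) = 2.783×10^7 Pa.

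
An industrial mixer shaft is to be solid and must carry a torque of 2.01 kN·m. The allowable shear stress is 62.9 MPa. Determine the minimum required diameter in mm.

54.6 mm

For a solid shaft τ_max = 16T/(πd³), so d = (16T/(π τ_allow))^(1/3) = (16·2010/(π·6.29×10^7))^(1/3) = 0.05460 m.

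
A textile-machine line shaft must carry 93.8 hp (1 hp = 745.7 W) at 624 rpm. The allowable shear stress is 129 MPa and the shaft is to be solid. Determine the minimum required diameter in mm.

ω = 2π·624/60 = 65.35 rad/s, so T = P/ω = 93.8×745.7 / 65.35 = 1070 N·m.
For a solid shaft τ_max = 16T/(πd³), so d = (16T/(π τ_allow))^(1/3) = (16·1070/(π·1.29×10^8))^(1/3) = 0.03483 m.

34.8 mm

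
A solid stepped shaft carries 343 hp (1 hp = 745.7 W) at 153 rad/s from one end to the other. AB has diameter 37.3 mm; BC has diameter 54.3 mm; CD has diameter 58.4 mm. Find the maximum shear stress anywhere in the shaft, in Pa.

ω = 153 rad/s, so T = P/ω = 343×745.7 / 153.0 = 1672 N·m.
Under the same torque, τ_max = 16T/(πd³) is largest where d is smallest — segment AB (d = 37.3 mm).
τ_max = 16·1672/(π·(0.0373)³) = 1.641×10^8 Pa.

1.64e8 Pa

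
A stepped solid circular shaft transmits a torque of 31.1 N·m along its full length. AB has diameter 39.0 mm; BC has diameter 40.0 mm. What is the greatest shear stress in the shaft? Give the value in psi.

387 psi

Under the same torque, τ_max = 16T/(πd³) is largest where d is smallest — segment AB (d = 39.0 mm).
τ_max = 16·31.10/(π·(0.0390)³) = 2.670×10^6 Pa.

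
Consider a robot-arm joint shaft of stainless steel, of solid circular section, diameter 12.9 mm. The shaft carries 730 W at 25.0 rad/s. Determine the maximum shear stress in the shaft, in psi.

ω = 25.0 rad/s, so T = P/ω = 730 / 25.00 = 29.20 N·m.
J = πd⁴/32 = π(0.0129)⁴/32 = 2.719×10^-9 m⁴.
τ_max = T·r/J = 29.20 × 0.00645 / 2.719×10^-9 = 6.928×10^7 Pa.

10000 psi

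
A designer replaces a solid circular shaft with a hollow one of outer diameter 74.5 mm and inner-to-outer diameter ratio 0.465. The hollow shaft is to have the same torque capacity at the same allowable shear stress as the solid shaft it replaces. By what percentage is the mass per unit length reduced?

19.1 %

Equal τ_max and T ⇒ the solid shaft needs d_s³ = d_o³(1−k⁴), so d_s = 74.5·(1−0.465⁴)^(1/3) = 73.32 mm.
Area ratio A_h/A_s = d_o²(1−k²)/d_s² = (1−k²)/(1−k⁴)^(2/3) = 0.8092.
Mass saving = 1 − 0.8092 = 19.1 %.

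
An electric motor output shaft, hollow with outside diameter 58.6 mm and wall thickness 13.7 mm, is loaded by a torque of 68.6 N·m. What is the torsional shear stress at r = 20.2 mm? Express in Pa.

1.30e6 Pa

J = π(d_o⁴ − d_i⁴)/32 = π(0.0586⁴ − 0.0312⁴)/32 = 1.065×10^-6 m⁴.
Shear stress varies linearly with radius: τ = T·r/J = 68.60 × 0.0202 / 1.065×10^-6 = 1.302×10^6 Pa.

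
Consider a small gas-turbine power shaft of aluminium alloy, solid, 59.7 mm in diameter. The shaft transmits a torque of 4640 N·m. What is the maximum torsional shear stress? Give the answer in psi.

J = πd⁴/32 = π(0.0597)⁴/32 = 1.247×10^-6 m⁴.
τ_max = T·r/J = 4640 × 0.0299 / 1.247×10^-6 = 1.111×10^8 Pa.

16100 psi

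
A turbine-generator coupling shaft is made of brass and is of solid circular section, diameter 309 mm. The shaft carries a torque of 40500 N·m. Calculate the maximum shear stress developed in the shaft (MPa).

6.99 MPa

J = πd⁴/32 = π(0.309)⁴/32 = 8.950×10^-4 m⁴.
τ_max = T·r/J = 40500 × 0.154 / 8.950×10^-4 = 6.991×10^6 Pa.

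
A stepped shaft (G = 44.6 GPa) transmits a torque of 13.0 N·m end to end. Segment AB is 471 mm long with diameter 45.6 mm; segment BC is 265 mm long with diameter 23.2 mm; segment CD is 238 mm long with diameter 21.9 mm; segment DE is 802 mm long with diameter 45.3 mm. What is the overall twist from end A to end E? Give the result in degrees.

J_AB = π(0.0456)⁴/32 = 4.24×10^-7 m⁴; J_BC = π(0.0232)⁴/32 = 2.84×10^-8 m⁴; J_CD = π(0.0219)⁴/32 = 2.26×10^-8 m⁴; J_DE = π(0.0453)⁴/32 = 4.13×10^-7 m⁴.
θ = (T/G)·Σ L_i/J_i = (13.00/44.6×10⁹)·(0.471/4.24×10^-7 + 0.265/2.84×10^-8 + 0.238/2.26×10^-8 + 0.802/4.13×10^-7) = 6.677×10^-3 rad.

0.383°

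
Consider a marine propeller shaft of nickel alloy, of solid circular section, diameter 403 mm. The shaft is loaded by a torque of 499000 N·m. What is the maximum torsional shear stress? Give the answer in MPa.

J = πd⁴/32 = π(0.403)⁴/32 = 2.590×10^-3 m⁴.
τ_max = T·r/J = 499000 × 0.202 / 2.590×10^-3 = 3.883×10^7 Pa.

38.8 MPa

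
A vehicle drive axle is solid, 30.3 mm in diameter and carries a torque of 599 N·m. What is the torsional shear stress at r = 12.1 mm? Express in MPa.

J = πd⁴/32 = π(0.0303)⁴/32 = 8.275×10^-8 m⁴.
Shear stress varies linearly with radius: τ = T·r/J = 599.0 × 0.0121 / 8.275×10^-8 = 8.759×10^7 Pa.

87.6 MPa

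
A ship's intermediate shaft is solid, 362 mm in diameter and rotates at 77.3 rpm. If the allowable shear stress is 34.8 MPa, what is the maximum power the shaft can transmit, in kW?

2620 kW

J = πd⁴/32 = π(0.362)⁴/32 = 1.686×10^-3 m⁴.
T_max = τ_allow·J/r = 3.48×10^7 × 1.686×10^-3 / 0.181 = 324100 N·m.
ω = 2π·77.3/60 = 8.095 rad/s, so P_max = T_max·ω = 2.624×10^6 W.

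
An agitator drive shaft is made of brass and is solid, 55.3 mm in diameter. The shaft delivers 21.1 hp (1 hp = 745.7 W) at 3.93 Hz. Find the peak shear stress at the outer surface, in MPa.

ω = 2π·3.93 = 24.69 rad/s, so T = P/ω = 21.1×745.7 / 24.69 = 637.2 N·m.
J = πd⁴/32 = π(0.0553)⁴/32 = 9.181×10^-7 m⁴.
τ_max = T·r/J = 637.2 × 0.0276 / 9.181×10^-7 = 1.919×10^7 Pa.

19.2 MPa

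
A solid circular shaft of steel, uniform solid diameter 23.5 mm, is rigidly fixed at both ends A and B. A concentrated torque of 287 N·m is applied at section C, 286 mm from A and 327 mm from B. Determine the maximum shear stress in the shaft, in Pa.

6.01e7 Pa

With uniform GJ and both ends fixed, compatibility θ_AC = θ_CB gives T_A·a = T_B·b, together with T_A + T_B = T₀.
T_A = T₀·b/(a+b) = 287.0·327/613.0 = 153.1 N·m; T_B = 133.9 N·m.
τ in each portion: τ_AC = 6.01×10^7 Pa, τ_CB = 5.25×10^7 Pa; maximum is in AC.
τ_max = T_AC·r/J = 153.1·0.0118/2.99×10^-8 = 6.008×10^7 Pa.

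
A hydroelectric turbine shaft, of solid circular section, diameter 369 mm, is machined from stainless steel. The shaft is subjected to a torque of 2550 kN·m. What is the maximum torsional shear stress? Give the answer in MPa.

258 MPa

J = πd⁴/32 = π(0.369)⁴/32 = 1.820×10^-3 m⁴.
τ_max = T·r/J = 2.550e6 × 0.184 / 1.820×10^-3 = 2.585×10^8 Pa.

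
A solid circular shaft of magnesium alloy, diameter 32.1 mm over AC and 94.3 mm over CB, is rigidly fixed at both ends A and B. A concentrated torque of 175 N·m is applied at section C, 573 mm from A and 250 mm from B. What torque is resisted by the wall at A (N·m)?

1.02 N·m

Compatibility: T_A·a/J_AC = T_B·b/J_CB with T_A + T_B = T₀.
J_AC = 1.04×10^-7 m⁴, J_CB = 7.76×10^-6 m⁴, so T_A = T₀·(J_AC/a)/((J_AC/a)+(J_CB/b)) = 1.019 N·m, T_B = 174.0 N·m.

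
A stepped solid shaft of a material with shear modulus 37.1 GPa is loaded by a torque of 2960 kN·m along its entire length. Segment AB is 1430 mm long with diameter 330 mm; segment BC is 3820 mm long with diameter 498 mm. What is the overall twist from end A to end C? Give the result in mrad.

148 mrad

J_AB = π(0.330)⁴/32 = 1.16×10^-3 m⁴; J_BC = π(0.498)⁴/32 = 6.04×10^-3 m⁴.
θ = (T/G)·Σ L_i/J_i = (2.960e6/37.1×10⁹)·(1.43/1.16×10^-3 + 3.82/6.04×10^-3) = 0.1485 rad.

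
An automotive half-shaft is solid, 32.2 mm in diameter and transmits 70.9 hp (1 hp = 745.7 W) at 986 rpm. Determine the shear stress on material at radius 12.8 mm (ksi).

9.01 ksi

ω = 2π·986/60 = 103.3 rad/s, so T = P/ω = 70.9×745.7 / 103.3 = 512.0 N·m.
J = πd⁴/32 = π(0.0322)⁴/32 = 1.055×10^-7 m⁴.
Shear stress varies linearly with radius: τ = T·r/J = 512.0 × 0.0128 / 1.055×10^-7 = 6.210×10^7 Pa.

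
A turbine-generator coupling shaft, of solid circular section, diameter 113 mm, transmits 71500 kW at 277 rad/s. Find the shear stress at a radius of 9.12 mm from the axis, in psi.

ω = 277 rad/s, so T = P/ω = 71500×10³ / 277.0 = 258100 N·m.
J = πd⁴/32 = π(0.113)⁴/32 = 1.601×10^-5 m⁴.
Shear stress varies linearly with radius: τ = T·r/J = 258100 × 0.00912 / 1.601×10^-5 = 1.471×10^8 Pa.

21300 psi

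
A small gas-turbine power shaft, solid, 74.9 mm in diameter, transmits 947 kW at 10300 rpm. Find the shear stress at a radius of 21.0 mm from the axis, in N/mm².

5.97 N/mm²

ω = 2π·10300/60 = 1079 rad/s, so T = P/ω = 947×10³ / 1079 = 878.0 N·m.
J = πd⁴/32 = π(0.0749)⁴/32 = 3.090×10^-6 m⁴.
Shear stress varies linearly with radius: τ = T·r/J = 878.0 × 0.0210 / 3.090×10^-6 = 5.967×10^6 Pa.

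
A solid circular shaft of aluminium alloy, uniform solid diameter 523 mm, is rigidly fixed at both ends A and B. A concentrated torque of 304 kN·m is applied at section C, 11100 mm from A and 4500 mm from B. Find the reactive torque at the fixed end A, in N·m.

With uniform GJ and both ends fixed, compatibility θ_AC = θ_CB gives T_A·a = T_B·b, together with T_A + T_B = T₀.
T_A = T₀·b/(a+b) = 304000·4500/15600 = 87690 N·m; T_B = 216300 N·m.

87700 N·m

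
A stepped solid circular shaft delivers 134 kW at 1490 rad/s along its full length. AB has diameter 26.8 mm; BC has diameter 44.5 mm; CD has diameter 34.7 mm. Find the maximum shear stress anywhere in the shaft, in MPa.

ω = 1490 rad/s, so T = P/ω = 134×10³ / 1490 = 89.93 N·m.
Under the same torque, τ_max = 16T/(πd³) is largest where d is smallest — segment AB (d = 26.8 mm).
τ_max = 16·89.93/(π·(0.0268)³) = 2.379×10^7 Pa.

23.8 MPa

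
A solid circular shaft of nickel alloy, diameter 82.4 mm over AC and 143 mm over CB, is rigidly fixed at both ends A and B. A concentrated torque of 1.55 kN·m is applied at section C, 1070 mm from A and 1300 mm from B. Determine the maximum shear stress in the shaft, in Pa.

2.38e6 Pa

Compatibility: T_A·a/J_AC = T_B·b/J_CB with T_A + T_B = T₀.
J_AC = 4.53×10^-6 m⁴, J_CB = 4.11×10^-5 m⁴, so T_A = T₀·(J_AC/a)/((J_AC/a)+(J_CB/b)) = 183.1 N·m, T_B = 1367 N·m.
τ in each portion: τ_AC = 1.67×10^6 Pa, τ_CB = 2.38×10^6 Pa; maximum is in CB.
τ_max = T_CB·r/J = 1367·0.0715/4.11×10^-5 = 2.381×10^6 Pa.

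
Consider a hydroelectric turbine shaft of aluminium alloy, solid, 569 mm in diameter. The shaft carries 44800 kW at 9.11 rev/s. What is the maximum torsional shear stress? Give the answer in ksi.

3.14 ksi

ω = 2π·9.11 = 57.24 rad/s, so T = P/ω = 44800×10³ / 57.24 = 782700 N·m.
J = πd⁴/32 = π(0.569)⁴/32 = 0.01029 m⁴.
τ_max = T·r/J = 782700 × 0.284 / 0.01029 = 2.164×10^7 Pa.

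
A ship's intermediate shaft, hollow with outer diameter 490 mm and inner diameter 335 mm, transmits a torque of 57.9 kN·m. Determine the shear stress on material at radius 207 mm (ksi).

J = π(d_o⁴ − d_i⁴)/32 = π(0.490⁴ − 0.335⁴)/32 = 4.423×10^-3 m⁴.
Shear stress varies linearly with radius: τ = T·r/J = 57900 × 0.207 / 4.423×10^-3 = 2.710×10^6 Pa.

0.393 ksi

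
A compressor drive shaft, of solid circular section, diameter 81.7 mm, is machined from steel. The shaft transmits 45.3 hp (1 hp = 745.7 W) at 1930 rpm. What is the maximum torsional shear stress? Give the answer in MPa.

ω = 2π·1930/60 = 202.1 rad/s, so T = P/ω = 45.3×745.7 / 202.1 = 167.1 N·m.
J = πd⁴/32 = π(0.0817)⁴/32 = 4.374×10^-6 m⁴.
τ_max = T·r/J = 167.1 × 0.0409 / 4.374×10^-6 = 1.561×10^6 Pa.

1.56 MPa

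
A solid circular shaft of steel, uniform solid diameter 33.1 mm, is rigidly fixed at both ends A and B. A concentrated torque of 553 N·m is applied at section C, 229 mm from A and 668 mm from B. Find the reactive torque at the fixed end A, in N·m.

With uniform GJ and both ends fixed, compatibility θ_AC = θ_CB gives T_A·a = T_B·b, together with T_A + T_B = T₀.
T_A = T₀·b/(a+b) = 553.0·668/897.0 = 411.8 N·m; T_B = 141.2 N·m.

412 N·m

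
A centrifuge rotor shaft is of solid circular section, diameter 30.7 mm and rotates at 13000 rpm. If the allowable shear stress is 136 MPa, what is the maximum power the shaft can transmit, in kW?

J = πd⁴/32 = π(0.0307)⁴/32 = 8.721×10^-8 m⁴.
T_max = τ_allow·J/r = 1.36×10^8 × 8.721×10^-8 / 0.0153 = 772.7 N·m.
ω = 2π·13000/60 = 1361 rad/s, so P_max = T_max·ω = 1.052×10^6 W.

1050 kW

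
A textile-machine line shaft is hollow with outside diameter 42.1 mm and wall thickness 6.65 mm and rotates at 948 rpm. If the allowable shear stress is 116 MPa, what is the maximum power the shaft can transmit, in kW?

132 kW

J = π(d_o⁴ − d_i⁴)/32 = π(0.0421⁴ − 0.0288⁴)/32 = 2.409×10^-7 m⁴.
T_max = τ_allow·J/r = 1.16×10^8 × 2.409×10^-7 / 0.0210 = 1327 N·m.
ω = 2π·948/60 = 99.27 rad/s, so P_max = T_max·ω = 1.318×10^5 W.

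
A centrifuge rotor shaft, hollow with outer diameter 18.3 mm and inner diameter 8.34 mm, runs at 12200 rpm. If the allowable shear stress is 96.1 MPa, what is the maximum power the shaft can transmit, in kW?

J = π(d_o⁴ − d_i⁴)/32 = π(0.0183⁴ − 0.00834⁴)/32 = 1.054×10^-8 m⁴.
T_max = τ_allow·J/r = 9.61×10^7 × 1.054×10^-8 / 0.00915 = 110.7 N·m.
ω = 2π·12200/60 = 1278 rad/s, so P_max = T_max·ω = 1.414×10^5 W.

141 kW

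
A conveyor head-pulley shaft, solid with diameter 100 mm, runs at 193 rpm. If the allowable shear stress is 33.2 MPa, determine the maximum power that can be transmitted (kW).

132 kW

J = πd⁴/32 = π(0.100)⁴/32 = 9.817×10^-6 m⁴.
T_max = τ_allow·J/r = 3.32×10^7 × 9.817×10^-6 / 0.0500 = 6519 N·m.
ω = 2π·193/60 = 20.21 rad/s, so P_max = T_max·ω = 1.318×10^5 W.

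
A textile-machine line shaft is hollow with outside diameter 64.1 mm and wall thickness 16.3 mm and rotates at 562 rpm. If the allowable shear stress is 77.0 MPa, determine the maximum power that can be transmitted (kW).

221 kW

J = π(d_o⁴ − d_i⁴)/32 = π(0.0641⁴ − 0.0315⁴)/32 = 1.561×10^-6 m⁴.
T_max = τ_allow·J/r = 7.70×10^7 × 1.561×10^-6 / 0.0320 = 3750 N·m.
ω = 2π·562/60 = 58.85 rad/s, so P_max = T_max·ω = 2.207×10^5 W.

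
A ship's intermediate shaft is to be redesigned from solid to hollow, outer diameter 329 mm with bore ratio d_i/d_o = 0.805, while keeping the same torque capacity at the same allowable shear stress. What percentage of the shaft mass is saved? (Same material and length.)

Equal τ_max and T ⇒ the solid shaft needs d_s³ = d_o³(1−k⁴), so d_s = 329·(1−0.805⁴)^(1/3) = 274.4 mm.
Area ratio A_h/A_s = d_o²(1−k²)/d_s² = (1−k²)/(1−k⁴)^(2/3) = 0.5061.
Mass saving = 1 − 0.5061 = 49.4 %.

49.4 %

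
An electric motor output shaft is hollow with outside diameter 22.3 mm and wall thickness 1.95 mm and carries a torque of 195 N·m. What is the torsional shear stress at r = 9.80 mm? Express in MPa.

147 MPa

J = π(d_o⁴ − d_i⁴)/32 = π(0.0223⁴ − 0.0184⁴)/32 = 1.303×10^-8 m⁴.
Shear stress varies linearly with radius: τ = T·r/J = 195.0 × 0.00980 / 1.303×10^-8 = 1.467×10^8 Pa.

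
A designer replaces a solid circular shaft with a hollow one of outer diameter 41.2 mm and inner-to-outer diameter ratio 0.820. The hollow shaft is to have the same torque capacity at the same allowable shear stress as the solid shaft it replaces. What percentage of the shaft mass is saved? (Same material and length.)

Equal τ_max and T ⇒ the solid shaft needs d_s³ = d_o³(1−k⁴), so d_s = 41.2·(1−0.820⁴)^(1/3) = 33.71 mm.
Area ratio A_h/A_s = d_o²(1−k²)/d_s² = (1−k²)/(1−k⁴)^(2/3) = 0.4893.
Mass saving = 1 − 0.4893 = 51.1 %.

51.1 %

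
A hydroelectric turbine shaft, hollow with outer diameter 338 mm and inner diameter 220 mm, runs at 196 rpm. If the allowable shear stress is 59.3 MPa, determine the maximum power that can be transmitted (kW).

J = π(d_o⁴ − d_i⁴)/32 = π(0.338⁴ − 0.220⁴)/32 = 1.051×10^-3 m⁴.
T_max = τ_allow·J/r = 5.93×10^7 × 1.051×10^-3 / 0.169 = 368900 N·m.
ω = 2π·196/60 = 20.53 rad/s, so P_max = T_max·ω = 7.572×10^6 W.

7570 kW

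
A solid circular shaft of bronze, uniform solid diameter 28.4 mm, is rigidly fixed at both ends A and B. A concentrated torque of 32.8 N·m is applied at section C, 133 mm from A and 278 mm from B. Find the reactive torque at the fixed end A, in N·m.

With uniform GJ and both ends fixed, compatibility θ_AC = θ_CB gives T_A·a = T_B·b, together with T_A + T_B = T₀.
T_A = T₀·b/(a+b) = 32.80·278/411.0 = 22.19 N·m; T_B = 10.61 N·m.

22.2 N·m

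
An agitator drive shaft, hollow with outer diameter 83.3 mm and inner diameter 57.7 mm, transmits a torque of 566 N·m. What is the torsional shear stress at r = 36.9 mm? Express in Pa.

J = π(d_o⁴ − d_i⁴)/32 = π(0.0833⁴ − 0.0577⁴)/32 = 3.639×10^-6 m⁴.
Shear stress varies linearly with radius: τ = T·r/J = 566.0 × 0.0369 / 3.639×10^-6 = 5.740×10^6 Pa.

5.74e6 Pa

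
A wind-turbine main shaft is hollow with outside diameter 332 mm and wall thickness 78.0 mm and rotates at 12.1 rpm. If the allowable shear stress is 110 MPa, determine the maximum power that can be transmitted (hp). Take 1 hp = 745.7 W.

1240 hp

J = π(d_o⁴ − d_i⁴)/32 = π(0.332⁴ − 0.176⁴)/32 = 1.099×10^-3 m⁴.
T_max = τ_allow·J/r = 1.10×10^8 × 1.099×10^-3 / 0.166 = 728000 N·m.
ω = 2π·12.1/60 = 1.267 rad/s, so P_max = T_max·ω = 9.224×10^5 W.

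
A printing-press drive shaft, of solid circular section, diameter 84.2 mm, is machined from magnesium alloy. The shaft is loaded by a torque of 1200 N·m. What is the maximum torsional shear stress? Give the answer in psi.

1480 psi

J = πd⁴/32 = π(0.0842)⁴/32 = 4.935×10^-6 m⁴.
τ_max = T·r/J = 1200 × 0.0421 / 4.935×10^-6 = 1.024×10^7 Pa.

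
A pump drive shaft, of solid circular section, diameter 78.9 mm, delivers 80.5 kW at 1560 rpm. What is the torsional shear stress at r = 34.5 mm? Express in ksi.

ω = 2π·1560/60 = 163.4 rad/s, so T = P/ω = 80.5×10³ / 163.4 = 492.8 N·m.
J = πd⁴/32 = π(0.0789)⁴/32 = 3.805×10^-6 m⁴.
Shear stress varies linearly with radius: τ = T·r/J = 492.8 × 0.0345 / 3.805×10^-6 = 4.468×10^6 Pa.

0.648 ksi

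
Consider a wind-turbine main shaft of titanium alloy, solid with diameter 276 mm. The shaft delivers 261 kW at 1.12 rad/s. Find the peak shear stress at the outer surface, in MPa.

ω = 1.12 rad/s, so T = P/ω = 261×10³ / 1.120 = 233000 N·m.
J = πd⁴/32 = π(0.276)⁴/32 = 5.697×10^-4 m⁴.
τ_max = T·r/J = 233000 × 0.138 / 5.697×10^-4 = 5.645×10^7 Pa.

56.5 MPa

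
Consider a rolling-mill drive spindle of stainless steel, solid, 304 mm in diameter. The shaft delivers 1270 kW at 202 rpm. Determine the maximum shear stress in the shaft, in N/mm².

ω = 2π·202/60 = 21.15 rad/s, so T = P/ω = 1270×10³ / 21.15 = 60040 N·m.
J = πd⁴/32 = π(0.304)⁴/32 = 8.385×10^-4 m⁴.
τ_max = T·r/J = 60040 × 0.152 / 8.385×10^-4 = 1.088×10^7 Pa.

10.9 N/mm²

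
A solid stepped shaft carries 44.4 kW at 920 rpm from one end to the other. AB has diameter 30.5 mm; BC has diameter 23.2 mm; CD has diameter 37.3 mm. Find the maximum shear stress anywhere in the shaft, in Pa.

1.88e8 Pa

ω = 2π·920/60 = 96.34 rad/s, so T = P/ω = 44.4×10³ / 96.34 = 460.9 N·m.
Under the same torque, τ_max = 16T/(πd³) is largest where d is smallest — segment BC (d = 23.2 mm).
τ_max = 16·460.9/(π·(0.0232)³) = 1.880×10^8 Pa.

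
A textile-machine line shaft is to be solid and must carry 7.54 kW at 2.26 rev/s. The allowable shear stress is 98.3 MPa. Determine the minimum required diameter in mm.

30.2 mm

ω = 2π·2.26 = 14.20 rad/s, so T = P/ω = 7.54×10³ / 14.20 = 531.0 N·m.
For a solid shaft τ_max = 16T/(πd³), so d = (16T/(π τ_allow))^(1/3) = (16·531.0/(π·9.83×10^7))^(1/3) = 0.03019 m.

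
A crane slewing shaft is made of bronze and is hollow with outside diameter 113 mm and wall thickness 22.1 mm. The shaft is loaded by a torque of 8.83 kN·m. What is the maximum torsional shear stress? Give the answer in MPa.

36.1 MPa

J = π(d_o⁴ − d_i⁴)/32 = π(0.113⁴ − 0.0688⁴)/32 = 1.381×10^-5 m⁴.
τ_max = T·r/J = 8830 × 0.0565 / 1.381×10^-5 = 3.613×10^7 Pa.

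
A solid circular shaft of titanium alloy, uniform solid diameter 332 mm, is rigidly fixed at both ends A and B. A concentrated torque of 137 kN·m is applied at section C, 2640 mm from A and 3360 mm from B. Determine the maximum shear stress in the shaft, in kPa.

10700 kPa

With uniform GJ and both ends fixed, compatibility θ_AC = θ_CB gives T_A·a = T_B·b, together with T_A + T_B = T₀.
T_A = T₀·b/(a+b) = 137000·3360/6000 = 76720 N·m; T_B = 60280 N·m.
τ in each portion: τ_AC = 1.07×10^7 Pa, τ_CB = 8.39×10^6 Pa; maximum is in AC.
τ_max = T_AC·r/J = 76720·0.166/1.19×10^-3 = 1.068×10^7 Pa.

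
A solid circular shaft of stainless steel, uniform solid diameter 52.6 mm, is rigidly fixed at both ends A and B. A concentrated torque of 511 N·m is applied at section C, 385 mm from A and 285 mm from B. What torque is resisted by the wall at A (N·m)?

217 N·m

With uniform GJ and both ends fixed, compatibility θ_AC = θ_CB gives T_A·a = T_B·b, together with T_A + T_B = T₀.
T_A = T₀·b/(a+b) = 511.0·285/670.0 = 217.4 N·m; T_B = 293.6 N·m.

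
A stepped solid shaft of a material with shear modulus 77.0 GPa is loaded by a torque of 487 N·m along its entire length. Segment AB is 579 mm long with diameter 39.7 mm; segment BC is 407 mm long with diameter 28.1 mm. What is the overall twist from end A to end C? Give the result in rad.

0.0571 rad

J_AB = π(0.0397)⁴/32 = 2.44×10^-7 m⁴; J_BC = π(0.0281)⁴/32 = 6.12×10^-8 m⁴.
θ = (T/G)·Σ L_i/J_i = (487.0/77.0×10⁹)·(0.579/2.44×10^-7 + 0.407/6.12×10^-8) = 0.05707 rad.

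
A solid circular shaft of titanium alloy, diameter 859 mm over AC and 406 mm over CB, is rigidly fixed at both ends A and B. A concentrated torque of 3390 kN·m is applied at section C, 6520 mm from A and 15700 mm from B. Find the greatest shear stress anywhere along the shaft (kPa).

26700 kPa

Compatibility: T_A·a/J_AC = T_B·b/J_CB with T_A + T_B = T₀.
J_AC = 0.0535 m⁴, J_CB = 2.67×10^-3 m⁴, so T_A = T₀·(J_AC/a)/((J_AC/a)+(J_CB/b)) = 3.321e6 N·m, T_B = 68830 N·m.
τ in each portion: τ_AC = 2.67×10^7 Pa, τ_CB = 5.24×10^6 Pa; maximum is in AC.
τ_max = T_AC·r/J = 3.321e6·0.429/0.0535 = 2.669×10^7 Pa.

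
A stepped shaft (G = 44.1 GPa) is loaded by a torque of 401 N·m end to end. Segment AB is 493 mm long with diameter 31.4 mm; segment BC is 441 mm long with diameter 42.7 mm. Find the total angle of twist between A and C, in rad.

0.0593 rad

J_AB = π(0.0314)⁴/32 = 9.54×10^-8 m⁴; J_BC = π(0.0427)⁴/32 = 3.26×10^-7 m⁴.
θ = (T/G)·Σ L_i/J_i = (401.0/44.1×10⁹)·(0.493/9.54×10^-8 + 0.441/3.26×10^-7) = 0.05926 rad.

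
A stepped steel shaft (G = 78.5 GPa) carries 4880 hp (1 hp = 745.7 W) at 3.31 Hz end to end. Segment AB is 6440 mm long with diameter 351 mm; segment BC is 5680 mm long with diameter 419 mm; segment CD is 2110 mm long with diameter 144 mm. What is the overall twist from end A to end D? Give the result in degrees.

7.18°

ω = 2π·3.31 = 20.80 rad/s, so T = P/ω = 4880×745.7 / 20.80 = 175000 N·m.
J_AB = π(0.351)⁴/32 = 1.49×10^-3 m⁴; J_BC = π(0.419)⁴/32 = 3.03×10^-3 m⁴; J_CD = π(0.144)⁴/32 = 4.22×10^-5 m⁴.
θ = (T/G)·Σ L_i/J_i = (175000/78.5×10⁹)·(6.44/1.49×10^-3 + 5.68/3.03×10^-3 + 2.11/4.22×10^-5) = 0.1252 rad.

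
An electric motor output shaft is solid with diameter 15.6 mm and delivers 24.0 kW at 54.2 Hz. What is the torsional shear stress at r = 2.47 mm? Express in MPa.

29.9 MPa

ω = 2π·54.2 = 340.5 rad/s, so T = P/ω = 24.0×10³ / 340.5 = 70.47 N·m.
J = πd⁴/32 = π(0.0156)⁴/32 = 5.814×10^-9 m⁴.
Shear stress varies linearly with radius: τ = T·r/J = 70.47 × 0.00247 / 5.814×10^-9 = 2.994×10^7 Pa.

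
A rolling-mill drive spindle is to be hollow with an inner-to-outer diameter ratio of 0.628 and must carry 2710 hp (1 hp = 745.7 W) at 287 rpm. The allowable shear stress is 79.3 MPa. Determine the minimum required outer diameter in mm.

ω = 2π·287/60 = 30.05 rad/s, so T = P/ω = 2710×745.7 / 30.05 = 67240 N·m.
For a hollow shaft with d_i/d_o = 0.628: τ_max = 16T/(π d_o³ (1−k⁴)), so d_o = [16T/(π τ_allow (1−k⁴))]^(1/3) = [16·67240/(π·7.93×10^7·0.8445)]^(1/3) = 0.1723 m.

172 mm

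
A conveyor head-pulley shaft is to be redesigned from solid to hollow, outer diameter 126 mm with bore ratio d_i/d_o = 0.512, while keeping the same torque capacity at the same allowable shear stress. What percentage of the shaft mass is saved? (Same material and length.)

Equal τ_max and T ⇒ the solid shaft needs d_s³ = d_o³(1−k⁴), so d_s = 126·(1−0.512⁴)^(1/3) = 123.0 mm.
Area ratio A_h/A_s = d_o²(1−k²)/d_s² = (1−k²)/(1−k⁴)^(2/3) = 0.7737.
Mass saving = 1 − 0.7737 = 22.6 %.

22.6 %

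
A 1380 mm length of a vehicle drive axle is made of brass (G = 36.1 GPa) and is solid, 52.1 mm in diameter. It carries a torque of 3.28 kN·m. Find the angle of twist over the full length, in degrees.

J = πd⁴/32 = π(0.0521)⁴/32 = 7.234×10^-7 m⁴.
θ = T·L/(G·J) = 3280 × 1.38 / (36.1×10⁹ × 7.234×10^-7) = 0.1733 rad.

9.93°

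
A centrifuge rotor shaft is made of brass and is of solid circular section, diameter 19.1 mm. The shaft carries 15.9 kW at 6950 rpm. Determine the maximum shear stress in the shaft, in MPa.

ω = 2π·6950/60 = 727.8 rad/s, so T = P/ω = 15.9×10³ / 727.8 = 21.85 N·m.
J = πd⁴/32 = π(0.0191)⁴/32 = 1.307×10^-8 m⁴.
τ_max = T·r/J = 21.85 × 0.00955 / 1.307×10^-8 = 1.597×10^7 Pa.

16.0 MPa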